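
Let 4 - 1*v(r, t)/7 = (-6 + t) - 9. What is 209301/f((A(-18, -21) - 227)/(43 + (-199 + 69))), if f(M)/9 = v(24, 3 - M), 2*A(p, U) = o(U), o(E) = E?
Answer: 4046486/22813 ≈ 177.38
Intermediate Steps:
A(p, U) = U/2
v(r, t) = 133 - 7*t (v(r, t) = 28 - 7*((-6 + t) - 9) = 28 - 7*(-15 + t) = 28 + (105 - 7*t) = 133 - 7*t)
f(M) = 1008 + 63*M (f(M) = 9*(133 - 7*(3 - M)) = 9*(133 + (-21 + 7*M)) = 9*(112 + 7*M) = 1008 + 63*M)
209301/f((A(-18, -21) - 227)/(43 + (-199 + 69))) = 209301/(1008 + 63*(((½)*(-21) - 227)/(43 + (-199 + 69)))) = 209301/(1008 + 63*((-21/2 - 227)/(43 - 130))) = 209301/(1008 + 63*(-475/2/(-87))) = 209301/(1008 + 63*(-475/2*(-1/87))) = 209301/(1008 + 63*(475/174)) = 209301/(1008 + 9975/58) = 209301/(68439/58) = 209301*(58/68439) = 4046486/22813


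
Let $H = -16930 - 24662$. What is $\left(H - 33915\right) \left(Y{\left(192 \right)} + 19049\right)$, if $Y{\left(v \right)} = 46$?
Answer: $-1441806165$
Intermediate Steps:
$H = -41592$
$\left(H - 33915\right) \left(Y{\left(192 \right)} + 19049\right) = \left(-41592 - 33915\right) \left(46 + 19049\right) = \left(-75507\right) 19095 = -1441806165$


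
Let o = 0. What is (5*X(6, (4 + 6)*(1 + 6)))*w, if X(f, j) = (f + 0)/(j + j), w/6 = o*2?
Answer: 0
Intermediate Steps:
w = 0 (w = 6*(0*2) = 6*0 = 0)
X(f, j) = f/(2*j) (X(f, j) = f/((2*j)) = f*(1/(2*j)) = f/(2*j))
(5*X(6, (4 + 6)*(1 + 6)))*w = (5*((1/2)*6/((4 + 6)*(1 + 6))))*0 = (5*((1/2)*6/(10*7)))*0 = (5*((1/2)*6/70))*0 = (5*((1/2)*6*(1/70)))*0 = (5*(3/70))*0 = (3/14)*0 = 0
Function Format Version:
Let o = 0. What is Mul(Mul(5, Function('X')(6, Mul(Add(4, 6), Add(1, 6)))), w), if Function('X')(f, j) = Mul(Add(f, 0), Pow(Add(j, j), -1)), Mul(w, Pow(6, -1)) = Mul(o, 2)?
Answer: 0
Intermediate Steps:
w = 0 (w = Mul(6, Mul(0, 2)) = Mul(6, 0) = 0)
Function('X')(f, j) = Mul(Rational(1, 2), f, Pow(j, -1)) (Function('X')(f, j) = Mul(f, Pow(Mul(2, j), -1)) = Mul(f, Mul(Rational(1, 2), Pow(j, -1))) = Mul(Rational(1, 2), f, Pow(j, -1)))
Mul(Mul(5, Function('X')(6, Mul(Add(4, 6), Add(1, 6)))), w) = Mul(Mul(5, Mul(Rational(1, 2), 6, Pow(Mul(Add(4, 6), Add(1, 6)), -1))), 0) = Mul(Mul(5, Mul(Rational(1, 2), 6, Pow(Mul(10, 7), -1))), 0) = Mul(Mul(5, Mul(Rational(1, 2), 6, Pow(70, -1))), 0) = Mul(Mul(5, Mul(Rational(1, 2), 6, Rational(1, 70))), 0) = Mul(Mul(5, Rational(3, 70)), 0) = Mul(Rational(3, 14), 0) = 0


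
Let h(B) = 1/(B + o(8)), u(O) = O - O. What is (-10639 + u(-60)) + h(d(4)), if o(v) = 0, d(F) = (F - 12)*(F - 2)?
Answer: -170225/16 ≈ -10639.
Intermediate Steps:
d(F) = (-12 + F)*(-2 + F)
u(O) = 0
h(B) = 1/B (h(B) = 1/(B + 0) = 1/B)
(-10639 + u(-60)) + h(d(4)) = (-10639 + 0) + 1/(24 + 4² - 14*4) = -10639 + 1/(24 + 16 - 56) = -10639 + 1/(-16) = -10639 - 1/16 = -170225/16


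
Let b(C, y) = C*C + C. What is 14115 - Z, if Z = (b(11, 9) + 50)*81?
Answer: -627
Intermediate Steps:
b(C, y) = C + C² (b(C, y) = C² + C = C + C²)
Z = 14742 (Z = (11*(1 + 11) + 50)*81 = (11*12 + 50)*81 = (132 + 50)*81 = 182*81 = 14742)
14115 - Z = 14115 - 1*14742 = 14115 - 14742 = -627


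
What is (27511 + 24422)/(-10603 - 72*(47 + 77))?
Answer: -51933/19531 ≈ -2.6590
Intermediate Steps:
(27511 + 24422)/(-10603 - 72*(47 + 77)) = 51933/(-10603 - 72*124) = 51933/(-10603 - 8928) = 51933/(-19531) = 51933*(-1/19531) = -51933/19531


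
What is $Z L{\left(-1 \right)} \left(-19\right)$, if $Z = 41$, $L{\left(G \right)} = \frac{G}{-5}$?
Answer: $- \frac{779}{5} \approx -155.8$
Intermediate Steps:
$L{\left(G \right)} = - \frac{G}{5}$ ($L{\left(G \right)} = G \left(- \frac{1}{5}\right) = - \frac{G}{5}$)
$Z L{\left(-1 \right)} \left(-19\right) = 41 \left(\left(- \frac{1}{5}\right) \left(-1\right)\right) \left(-19\right) = 41 \cdot \frac{1}{5} \left(-19\right) = \frac{41}{5} \left(-19\right) = - \frac{779}{5}$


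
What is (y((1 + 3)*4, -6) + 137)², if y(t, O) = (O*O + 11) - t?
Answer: 28224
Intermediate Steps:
y(t, O) = 11 + O² - t (y(t, O) = (O² + 11) - t = (11 + O²) - t = 11 + O² - t)
(y((1 + 3)*4, -6) + 137)² = ((11 + (-6)² - (1 + 3)*4) + 137)² = ((11 + 36 - 4*4) + 137)² = ((11 + 36 - 1*16) + 137)² = ((11 + 36 - 16) + 137)² = (31 + 137)² = 168² = 28224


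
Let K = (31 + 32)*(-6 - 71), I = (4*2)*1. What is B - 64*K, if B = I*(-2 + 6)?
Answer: 310496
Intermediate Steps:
I = 8 (I = 8*1 = 8)
B = 32 (B = 8*(-2 + 6) = 8*4 = 32)
K = -4851 (K = 63*(-77) = -4851)
B - 64*K = 32 - 64*(-4851) = 32 + 310464 = 310496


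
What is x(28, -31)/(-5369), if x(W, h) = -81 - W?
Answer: 109/5369 ≈ 0.020302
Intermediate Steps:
x(28, -31)/(-5369) = (-81 - 1*28)/(-5369) = (-81 - 28)*(-1/5369) = -109*(-1/5369) = 109/5369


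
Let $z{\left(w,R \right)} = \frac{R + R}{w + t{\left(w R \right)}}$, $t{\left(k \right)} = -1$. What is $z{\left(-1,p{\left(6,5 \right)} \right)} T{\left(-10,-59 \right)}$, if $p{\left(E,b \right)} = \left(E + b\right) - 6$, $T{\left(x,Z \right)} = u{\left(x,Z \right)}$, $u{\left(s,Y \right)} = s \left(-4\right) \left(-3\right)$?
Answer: $600$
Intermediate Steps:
$u{\left(s,Y \right)} = 12 s$ ($u{\left(s,Y \right)} = - 4 s \left(-3\right) = 12 s$)
$T{\left(x,Z \right)} = 12 x$
$p{\left(E,b \right)} = -6 + E + b$
$z{\left(w,R \right)} = \frac{2 R}{-1 + w}$ ($z{\left(w,R \right)} = \frac{R + R}{w - 1} = \frac{2 R}{-1 + w}$)
$z{\left(-1,p{\left(6,5 \right)} \right)} T{\left(-10,-59 \right)} = \frac{2 \left(-6 + 6 + 5\right)}{-1 - 1} \cdot 12 \left(-10\right) = 2 \cdot 5 \frac{1}{-2} \left(-120\right) = 2 \cdot 5 \left(- \frac{1}{2}\right) \left(-120\right) = \left(-5\right) \left(-120\right) = 600$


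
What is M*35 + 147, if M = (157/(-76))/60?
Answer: 132965/912 ≈ 145.79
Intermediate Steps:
M = -157/4560 (M = (157*(-1/76))*(1/60) = -157/76*1/60 = -157/4560 ≈ -0.034430)
M*35 + 147 = -157/4560*35 + 147 = -1099/912 + 147 = 132965/912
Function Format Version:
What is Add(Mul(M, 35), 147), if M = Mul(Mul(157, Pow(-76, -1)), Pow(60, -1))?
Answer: Rational(132965, 912) ≈ 145.79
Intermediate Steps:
M = Rational(-157, 4560) (M = Mul(Mul(157, Rational(-1, 76)), Rational(1, 60)) = Mul(Rational(-157, 76), Rational(1, 60)) = Rational(-157, 4560) ≈ -0.034430)
Add(Mul(M, 35), 147) = Add(Mul(Rational(-157, 4560), 35), 147) = Add(Rational(-1099, 912), 147) = Rational(132965, 912)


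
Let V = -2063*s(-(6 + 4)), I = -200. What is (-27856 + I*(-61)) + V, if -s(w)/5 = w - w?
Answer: -15656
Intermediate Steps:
s(w) = 0 (s(w) = -5*(w - w) = -5*0 = 0)
V = 0 (V = -2063*0 = 0)
(-27856 + I*(-61)) + V = (-27856 - 200*(-61)) + 0 = (-27856 + 12200) + 0 = -15656 + 0 = -15656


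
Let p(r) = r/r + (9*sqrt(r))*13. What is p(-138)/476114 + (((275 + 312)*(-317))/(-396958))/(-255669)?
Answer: 3223759474/12080185194202707 + 117*I*sqrt(138)/476114 ≈ 2.6686e-7 + 0.0028868*I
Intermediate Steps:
p(r) = 1 + 117*sqrt(r)
p(-138)/476114 + (((275 + 312)*(-317))/(-396958))/(-255669) = (1 + 117*sqrt(-138))/476114 + (((275 + 312)*(-317))/(-396958))/(-255669) = (1 + 117*(I*sqrt(138)))*(1/476114) + ((587*(-317))*(-1/396958))*(-1/255669) = (1 + 117*I*sqrt(138))*(1/476114) - 186079*(-1/396958)*(-1/255669) = (1/476114 + 117*I*sqrt(138)/476114) + (186079/396958)*(-1/255669) = (1/476114 + 117*I*sqrt(138)/476114) - 186079/101489854902 = 3223759474/12080185194202707 + 117*I*sqrt(138)/476114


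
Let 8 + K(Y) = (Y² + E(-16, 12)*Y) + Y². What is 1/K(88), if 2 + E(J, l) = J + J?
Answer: 1/12488 ≈ 8.0077e-5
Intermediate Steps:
E(J, l) = -2 + 2*J (E(J, l) = -2 + (J + J) = -2 + 2*J)
K(Y) = -8 - 34*Y + 2*Y² (K(Y) = -8 + ((Y² + (-2 + 2*(-16))*Y) + Y²) = -8 + ((Y² + (-2 - 32)*Y) + Y²) = -8 + ((Y² - 34*Y) + Y²) = -8 + (-34*Y + 2*Y²) = -8 - 34*Y + 2*Y²)
1/K(88) = 1/(-8 - 34*88 + 2*88²) = 1/(-8 - 2992 + 2*7744) = 1/(-8 - 2992 + 15488) = 1/12488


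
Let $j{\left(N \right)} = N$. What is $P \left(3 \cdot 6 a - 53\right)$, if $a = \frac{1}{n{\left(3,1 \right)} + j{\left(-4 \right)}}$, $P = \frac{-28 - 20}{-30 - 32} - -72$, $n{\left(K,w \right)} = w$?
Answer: $- \frac{133104}{31} \approx -4293.7$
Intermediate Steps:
$P = \frac{2256}{31}$ ($P = - \frac{48}{-62} + 72 = \left(-48\right) \left(- \frac{1}{62}\right) + 72 = \frac{24}{31} + 72 = \frac{2256}{31} \approx 72.774$)
$a = - \frac{1}{3}$ ($a = \frac{1}{1 - 4} = \frac{1}{-3} = - \frac{1}{3} \approx -0.33333$)
$P \left(3 \cdot 6 a - 53\right) = \frac{2256 \left(3 \cdot 6 \left(- \frac{1}{3}\right) - 53\right)}{31} = \frac{2256 \left(18 \left(- \frac{1}{3}\right) - 53\right)}{31} = \frac{2256 \left(-6 - 53\right)}{31} = \frac{2256}{31} \left(-59\right) = - \frac{133104}{31}$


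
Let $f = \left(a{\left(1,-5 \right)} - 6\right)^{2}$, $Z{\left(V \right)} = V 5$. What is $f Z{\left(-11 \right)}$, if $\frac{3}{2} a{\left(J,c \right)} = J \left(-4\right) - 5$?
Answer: $-7920$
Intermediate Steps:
$a{\left(J,c \right)} = - \frac{10}{3} - \frac{8 J}{3}$ ($a{\left(J,c \right)} = \frac{2 \left(J \left(-4\right) - 5\right)}{3} = \frac{2 \left(- 4 J - 5\right)}{3} = \frac{2 \left(-5 - 4 J\right)}{3} = - \frac{10}{3} - \frac{8 J}{3}$)
$Z{\left(V \right)} = 5 V$
$f = 144$ ($f = \left(\left(- \frac{10}{3} - \frac{8}{3}\right) - 6\right)^{2} = \left(-6 - 6\right)^{2} = \left(-12\right)^{2} = 144$)
$f Z{\left(-11 \right)} = 144 \cdot 5 \left(-11\right) = 144 \left(-55\right) = -7920$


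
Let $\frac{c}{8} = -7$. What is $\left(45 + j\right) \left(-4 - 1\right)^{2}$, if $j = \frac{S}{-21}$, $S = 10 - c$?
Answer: $\frac{7325}{7} \approx 1046.4$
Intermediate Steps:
$c = -56$ ($c = 8 \left(-7\right) = -56$)
$S = 66$ ($S = 10 - -56 = 10 + 56 = 66$)
$j = - \frac{22}{7}$ ($j = \frac{66}{-21} = 66 \left(- \frac{1}{21}\right) = - \frac{22}{7} \approx -3.1429$)
$\left(45 + j\right) \left(-4 - 1\right)^{2} = \left(45 - \frac{22}{7}\right) \left(-4 - 1\right)^{2} = \frac{293 \left(-5\right)^{2}}{7} = \frac{293}{7} \cdot 25 = \frac{7325}{7}$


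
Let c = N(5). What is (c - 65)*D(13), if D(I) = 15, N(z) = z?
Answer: -900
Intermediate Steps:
c = 5
(c - 65)*D(13) = (5 - 65)*15 = -60*15 = -900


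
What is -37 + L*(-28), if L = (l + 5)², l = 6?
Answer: -3425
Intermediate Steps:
L = 121 (L = (6 + 5)² = 11² = 121)
-37 + L*(-28) = -37 + 121*(-28) = -37 - 3388 = -3425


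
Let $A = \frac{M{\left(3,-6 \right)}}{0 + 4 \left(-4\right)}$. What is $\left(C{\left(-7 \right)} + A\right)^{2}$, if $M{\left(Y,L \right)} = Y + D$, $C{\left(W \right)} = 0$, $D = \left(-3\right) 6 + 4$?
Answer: $\frac{121}{256} \approx 0.47266$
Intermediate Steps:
$D = -14$ ($D = -18 + 4 = -14$)
$M{\left(Y,L \right)} = -14 + Y$ ($M{\left(Y,L \right)} = Y - 14 = -14 + Y$)
$A = \frac{11}{16}$ ($A = \frac{-14 + 3}{0 + 4 \left(-4\right)} = - \frac{11}{0 - 16} = - \frac{11}{-16} = \left(-11\right) \left(- \frac{1}{16}\right) = \frac{11}{16} \approx 0.6875$)
$\left(C{\left(-7 \right)} + A\right)^{2} = \left(0 + \frac{11}{16}\right)^{2} = \left(\frac{11}{16}\right)^{2} = \frac{121}{256}$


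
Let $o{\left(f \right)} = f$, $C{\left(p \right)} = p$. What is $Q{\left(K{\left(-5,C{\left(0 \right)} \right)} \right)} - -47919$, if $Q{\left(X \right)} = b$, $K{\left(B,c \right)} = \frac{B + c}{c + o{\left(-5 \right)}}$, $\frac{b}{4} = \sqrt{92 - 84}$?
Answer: $47919 + 8 \sqrt{2} \approx 47930.0$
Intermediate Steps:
$b = 8 \sqrt{2}$ ($b = 4 \sqrt{92 - 84} = 4 \sqrt{8} = 4 \cdot 2 \sqrt{2} = 8 \sqrt{2} \approx 11.314$)
$K{\left(B,c \right)} = \frac{B + c}{-5 + c}$ ($K{\left(B,c \right)} = \frac{B + c}{c - 5} = \frac{B + c}{-5 + c}$)
$Q{\left(X \right)} = 8 \sqrt{2}$
$Q{\left(K{\left(-5,C{\left(0 \right)} \right)} \right)} - -47919 = 8 \sqrt{2} - -47919 = 8 \sqrt{2} + 47919 = 47919 + 8 \sqrt{2}$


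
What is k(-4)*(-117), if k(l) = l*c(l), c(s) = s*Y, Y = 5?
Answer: -9360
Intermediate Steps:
c(s) = 5*s (c(s) = s*5 = 5*s)
k(l) = 5*l² (k(l) = l*(5*l) = 5*l²)
k(-4)*(-117) = (5*(-4)²)*(-117) = (5*16)*(-117) = 80*(-117) = -9360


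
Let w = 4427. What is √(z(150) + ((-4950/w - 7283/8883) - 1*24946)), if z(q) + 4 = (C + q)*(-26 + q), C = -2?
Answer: I*√1134059173022231841/13108347 ≈ 81.24*I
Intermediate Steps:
z(q) = -4 + (-26 + q)*(-2 + q) (z(q) = -4 + (-2 + q)*(-26 + q) = -4 + (-26 + q)*(-2 + q))
√(z(150) + ((-4950/w - 7283/8883) - 1*24946)) = √((48 + 150² - 28*150) + ((-4950/4427 - 7283/8883) - 1*24946)) = √((48 + 22500 - 4200) + ((-4950*1/4427 - 7283*1/8883) - 24946)) = √(18348 + ((-4950/4427 - 7283/8883) - 24946)) = √(18348 + (-76212691/39325041 - 24946)) = √(18348 - 981078685477/39325041) = √(-259542833209/39325041) = I*√1134059173022231841/13108347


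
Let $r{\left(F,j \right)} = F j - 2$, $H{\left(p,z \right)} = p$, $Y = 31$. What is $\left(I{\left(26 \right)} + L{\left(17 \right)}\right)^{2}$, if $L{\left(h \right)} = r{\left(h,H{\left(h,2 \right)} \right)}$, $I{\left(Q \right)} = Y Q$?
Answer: $1194649$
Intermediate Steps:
$I{\left(Q \right)} = 31 Q$
$r{\left(F,j \right)} = -2 + F j$
$L{\left(h \right)} = -2 + h^{2}$ ($L{\left(h \right)} = -2 + h h = -2 + h^{2}$)
$\left(I{\left(26 \right)} + L{\left(17 \right)}\right)^{2} = \left(31 \cdot 26 - \left(2 - 17^{2}\right)\right)^{2} = \left(806 + \left(-2 + 289\right)\right)^{2} = \left(806 + 287\right)^{2} = 1093^{2} = 1194649$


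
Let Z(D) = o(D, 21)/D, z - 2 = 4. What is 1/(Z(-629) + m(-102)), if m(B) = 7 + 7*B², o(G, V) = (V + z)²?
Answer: 629/45812486 ≈ 1.3730e-5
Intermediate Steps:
z = 6 (z = 2 + 4 = 6)
o(G, V) = (6 + V)² (o(G, V) = (V + 6)² = (6 + V)²)
Z(D) = 729/D (Z(D) = (6 + 21)²/D = 27²/D = 729/D)
1/(Z(-629) + m(-102)) = 1/(729/(-629) + (7 + 7*(-102)²)) = 1/(729*(-1/629) + (7 + 7*10404)) = 1/(-729/629 + (7 + 72828)) = 1/(-729/629 + 72835) = 1/(45812486/629) = 629/45812486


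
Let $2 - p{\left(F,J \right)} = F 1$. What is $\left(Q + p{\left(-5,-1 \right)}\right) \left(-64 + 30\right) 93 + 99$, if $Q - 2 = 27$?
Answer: $-113733$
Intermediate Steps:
$Q = 29$ ($Q = 2 + 27 = 29$)
$p{\left(F,J \right)} = 2 - F$ ($p{\left(F,J \right)} = 2 - F 1 = 2 - F$)
$\left(Q + p{\left(-5,-1 \right)}\right) \left(-64 + 30\right) 93 + 99 = \left(29 + \left(2 - -5\right)\right) \left(-64 + 30\right) 93 + 99 = \left(29 + \left(2 + 5\right)\right) \left(-34\right) 93 + 99 = \left(29 + 7\right) \left(-34\right) 93 + 99 = 36 \left(-34\right) 93 + 99 = \left(-1224\right) 93 + 99 = -113832 + 99 = -113733$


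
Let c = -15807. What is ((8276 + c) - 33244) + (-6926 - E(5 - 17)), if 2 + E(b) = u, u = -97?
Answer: -47602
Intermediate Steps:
E(b) = -99 (E(b) = -2 - 97 = -99)
((8276 + c) - 33244) + (-6926 - E(5 - 17)) = ((8276 - 15807) - 33244) + (-6926 - 1*(-99)) = (-7531 - 33244) + (-6926 + 99) = -40775 - 6827 = -47602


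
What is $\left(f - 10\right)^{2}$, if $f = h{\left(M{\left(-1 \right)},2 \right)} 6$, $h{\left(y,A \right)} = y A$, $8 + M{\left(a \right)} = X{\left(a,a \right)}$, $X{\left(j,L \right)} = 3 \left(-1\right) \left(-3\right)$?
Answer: $4$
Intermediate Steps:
$X{\left(j,L \right)} = 9$ ($X{\left(j,L \right)} = \left(-3\right) \left(-3\right) = 9$)
$M{\left(a \right)} = 1$ ($M{\left(a \right)} = -8 + 9 = 1$)
$h{\left(y,A \right)} = A y$
$f = 12$ ($f = 2 \cdot 1 \cdot 6 = 2 \cdot 6 = 12$)
$\left(f - 10\right)^{2} = \left(12 - 10\right)^{2} = 2^{2} = 4$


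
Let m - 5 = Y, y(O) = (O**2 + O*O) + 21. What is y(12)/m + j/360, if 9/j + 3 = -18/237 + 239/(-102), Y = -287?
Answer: -45166373/41046980 ≈ -1.1004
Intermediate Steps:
y(O) = 21 + 2*O**2 (y(O) = (O**2 + O**2) + 21 = 2*O**2 + 21 = 21 + 2*O**2)
j = -72522/43667 (j = 9/(-3 + (-18/237 + 239/(-102))) = 9/(-3 + (-18*1/237 + 239*(-1/102))) = 9/(-3 + (-6/79 - 239/102)) = 9/(-3 - 19493/8058) = 9/(-43667/8058) = 9*(-8058/43667) = -72522/43667 ≈ -1.6608)
m = -282 (m = 5 - 287 = -282)
y(12)/m + j/360 = (21 + 2*12**2)/(-282) - 72522/43667/360 = (21 + 2*144)*(-1/282) - 72522/43667*1/360 = (21 + 288)*(-1/282) - 4029/873340 = 309*(-1/282) - 4029/873340 = -103/94 - 4029/873340 = -45166373/41046980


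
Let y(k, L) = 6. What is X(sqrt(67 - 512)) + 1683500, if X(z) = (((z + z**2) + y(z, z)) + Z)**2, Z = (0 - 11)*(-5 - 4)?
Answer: 1798655 - 680*I*sqrt(445) ≈ 1.7987e+6 - 14345.0*I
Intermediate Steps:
Z = 99 (Z = -11*(-9) = 99)
X(z) = (105 + z + z**2)**2 (X(z) = (((z + z**2) + 6) + 99)**2 = ((6 + z + z**2) + 99)**2 = (105 + z + z**2)**2)
X(sqrt(67 - 512)) + 1683500 = (105 + sqrt(67 - 512) + (sqrt(67 - 512))**2)**2 + 1683500 = (105 + sqrt(-445) + (sqrt(-445))**2)**2 + 1683500 = (105 + I*sqrt(445) + (I*sqrt(445))**2)**2 + 1683500 = (105 + I*sqrt(445) - 445)**2 + 1683500 = (-340 + I*sqrt(445))**2 + 1683500 = 1683500 + (-340 + I*sqrt(445))**2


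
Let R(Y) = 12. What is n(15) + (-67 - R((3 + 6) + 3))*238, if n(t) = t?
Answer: -18787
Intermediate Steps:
n(15) + (-67 - R((3 + 6) + 3))*238 = 15 + (-67 - 1*12)*238 = 15 + (-67 - 12)*238 = 15 - 79*238 = 15 - 18802 = -18787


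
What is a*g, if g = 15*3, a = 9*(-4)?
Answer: -1620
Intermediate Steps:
a = -36
g = 45
a*g = -36*45 = -1620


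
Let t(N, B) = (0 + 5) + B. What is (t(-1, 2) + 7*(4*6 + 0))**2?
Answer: 30625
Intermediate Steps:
t(N, B) = 5 + B
(t(-1, 2) + 7*(4*6 + 0))**2 = ((5 + 2) + 7*(4*6 + 0))**2 = (7 + 7*(24 + 0))**2 = (7 + 7*24)**2 = (7 + 168)**2 = 175**2 = 30625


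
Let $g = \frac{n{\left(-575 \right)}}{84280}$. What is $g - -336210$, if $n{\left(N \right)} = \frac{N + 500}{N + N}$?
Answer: $\frac{1303445824803}{3876880} \approx 3.3621 \cdot 10^{5}$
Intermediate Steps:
$n{\left(N \right)} = \frac{500 + N}{2 N}$
$g = \frac{3}{3876880}$ ($g = \frac{\frac{1}{2} \frac{1}{-575} \left(500 - 575\right)}{84280} = \frac{1}{2} \left(- \frac{1}{575}\right) \left(-75\right) \frac{1}{84280} = \frac{3}{46} \cdot \frac{1}{84280} = \frac{3}{3876880} \approx 7.7382 \cdot 10^{-7}$)
$g - -336210 = \frac{3}{3876880} - -336210 = \frac{3}{3876880} + 336210 = \frac{1303445824803}{3876880}$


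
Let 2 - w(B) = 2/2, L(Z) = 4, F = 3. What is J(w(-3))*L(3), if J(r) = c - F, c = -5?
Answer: -32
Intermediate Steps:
w(B) = 1 (w(B) = 2 - 2/2 = 2 - 1*1 = 2 - 1 = 1)
J(r) = -8 (J(r) = -5 - 1*3 = -5 - 3 = -8)
J(w(-3))*L(3) = -8*4 = -32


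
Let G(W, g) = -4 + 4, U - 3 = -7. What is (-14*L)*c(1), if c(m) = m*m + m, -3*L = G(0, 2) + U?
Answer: -112/3 ≈ -37.333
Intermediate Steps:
U = -4 (U = 3 - 7 = -4)
G(W, g) = 0
L = 4/3 (L = -(0 - 4)/3 = -⅓*(-4) = 4/3 ≈ 1.3333)
c(m) = m + m² (c(m) = m² + m = m + m²)
(-14*L)*c(1) = (-14*4/3)*(1*(1 + 1)) = -56*2/3 = -56/3*2 = -112/3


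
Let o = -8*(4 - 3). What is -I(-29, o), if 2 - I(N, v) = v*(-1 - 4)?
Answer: 38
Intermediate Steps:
o = -8 (o = -8*1 = -8)
I(N, v) = 2 + 5*v (I(N, v) = 2 - v*(-1 - 4) = 2 - v*(-5) = 2 - (-5)*v = 2 + 5*v)
-I(-29, o) = -(2 + 5*(-8)) = -(2 - 40) = -1*(-38) = 38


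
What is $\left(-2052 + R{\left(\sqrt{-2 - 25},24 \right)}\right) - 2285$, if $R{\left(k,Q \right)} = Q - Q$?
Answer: $-4337$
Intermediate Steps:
$R{\left(k,Q \right)} = 0$
$\left(-2052 + R{\left(\sqrt{-2 - 25},24 \right)}\right) - 2285 = \left(-2052 + 0\right) - 2285 = -2052 - 2285 = -4337$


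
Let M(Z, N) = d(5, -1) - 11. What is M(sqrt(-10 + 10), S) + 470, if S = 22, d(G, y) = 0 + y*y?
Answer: 460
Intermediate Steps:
d(G, y) = y**2 (d(G, y) = 0 + y**2 = y**2)
M(Z, N) = -10 (M(Z, N) = (-1)**2 - 11 = 1 - 11 = -10)
M(sqrt(-10 + 10), S) + 470 = -10 + 470 = 460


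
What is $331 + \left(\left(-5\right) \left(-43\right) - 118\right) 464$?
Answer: $45339$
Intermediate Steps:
$331 + \left(\left(-5\right) \left(-43\right) - 118\right) 464 = 331 + \left(215 - 118\right) 464 = 331 + 97 \cdot 464 = 331 + 45008 = 45339$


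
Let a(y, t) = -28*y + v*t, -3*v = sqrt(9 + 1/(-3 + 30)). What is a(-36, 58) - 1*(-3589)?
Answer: 4597 - 116*sqrt(183)/27 ≈ 4538.9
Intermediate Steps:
v = -2*sqrt(183)/27 (v = -sqrt(9 + 1/(-3 + 30))/3 = -sqrt(9 + 1/27)/3 = -2*sqrt(183)/27 ≈ -1.0021)
a(y, t) = -28*y - 2*t*sqrt(183)/27 (a(y, t) = -28*y + (-2*sqrt(183)/27)*t = -28*y - 2*t*sqrt(183)/27)
a(-36, 58) - 1*(-3589) = (-28*(-36) - 2/27*58*sqrt(183)) - 1*(-3589) = (1008 - 116*sqrt(183)/27) + 3589 = 4597 - 116*sqrt(183)/27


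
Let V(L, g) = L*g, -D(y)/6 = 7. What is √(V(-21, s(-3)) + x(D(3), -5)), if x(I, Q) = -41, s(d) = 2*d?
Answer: √85 ≈ 9.2195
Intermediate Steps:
D(y) = -42 (D(y) = -6*7 = -42)
√(V(-21, s(-3)) + x(D(3), -5)) = √(-42*(-3) - 41) = √(-21*(-6) - 41) = √(126 - 41) = √85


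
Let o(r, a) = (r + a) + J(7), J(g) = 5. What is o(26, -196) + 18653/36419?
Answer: -5990482/36419 ≈ -164.49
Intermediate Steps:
o(r, a) = 5 + a + r (o(r, a) = (r + a) + 5 = (a + r) + 5 = 5 + a + r)
o(26, -196) + 18653/36419 = (5 - 196 + 26) + 18653/36419 = -165 + 18653*(1/36419) = -165 + 18653/36419 = -5990482/36419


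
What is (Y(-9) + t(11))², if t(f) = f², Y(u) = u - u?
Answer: 14641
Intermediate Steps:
Y(u) = 0
(Y(-9) + t(11))² = (0 + 11²)² = (0 + 121)² = 121² = 14641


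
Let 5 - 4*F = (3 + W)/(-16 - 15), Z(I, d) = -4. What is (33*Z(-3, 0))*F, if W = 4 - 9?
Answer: -5049/31 ≈ -162.87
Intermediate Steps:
W = -5
F = 153/124 (F = 5/4 - (3 - 5)/(4*(-16 - 15)) = 5/4 - (-1)/(2*(-31)) = 5/4 - (-1)*(-1)/(2*31) = 5/4 - ¼*2/31 = 5/4 - 1/62 = 153/124 ≈ 1.2339)
(33*Z(-3, 0))*F = (33*(-4))*(153/124) = -132*153/124 = -5049/31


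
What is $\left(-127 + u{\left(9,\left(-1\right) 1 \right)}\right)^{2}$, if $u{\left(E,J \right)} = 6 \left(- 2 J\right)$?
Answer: $13225$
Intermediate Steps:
$u{\left(E,J \right)} = - 12 J$
$\left(-127 + u{\left(9,\left(-1\right) 1 \right)}\right)^{2} = \left(-127 - 12 \left(\left(-1\right) 1\right)\right)^{2} = \left(-127 - -12\right)^{2} = \left(-127 + 12\right)^{2} = \left(-115\right)^{2} = 13225$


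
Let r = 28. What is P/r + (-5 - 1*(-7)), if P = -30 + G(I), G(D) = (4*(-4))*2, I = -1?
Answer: -3/14 ≈ -0.21429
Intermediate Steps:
G(D) = -32 (G(D) = -16*2 = -32)
P = -62 (P = -30 - 32 = -62)
P/r + (-5 - 1*(-7)) = -62/28 + (-5 - 1*(-7)) = (1/28)*(-62) + (-5 + 7) = -31/14 + 2 = -3/14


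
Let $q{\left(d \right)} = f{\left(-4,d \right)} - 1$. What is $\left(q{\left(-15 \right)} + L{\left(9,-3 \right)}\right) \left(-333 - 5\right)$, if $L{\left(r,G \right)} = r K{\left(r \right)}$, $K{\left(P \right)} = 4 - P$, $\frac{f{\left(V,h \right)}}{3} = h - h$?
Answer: $15548$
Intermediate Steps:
$f{\left(V,h \right)} = 0$ ($f{\left(V,h \right)} = 3 \left(h - h\right) = 3 \cdot 0 = 0$)
$L{\left(r,G \right)} = r \left(4 - r\right)$
$q{\left(d \right)} = -1$ ($q{\left(d \right)} = 0 - 1 = -1$)
$\left(q{\left(-15 \right)} + L{\left(9,-3 \right)}\right) \left(-333 - 5\right) = \left(-1 + 9 \left(4 - 9\right)\right) \left(-333 - 5\right) = \left(-1 + 9 \left(4 - 9\right)\right) \left(-338\right) = \left(-1 + 9 \left(-5\right)\right) \left(-338\right) = \left(-1 - 45\right) \left(-338\right) = \left(-46\right) \left(-338\right) = 15548$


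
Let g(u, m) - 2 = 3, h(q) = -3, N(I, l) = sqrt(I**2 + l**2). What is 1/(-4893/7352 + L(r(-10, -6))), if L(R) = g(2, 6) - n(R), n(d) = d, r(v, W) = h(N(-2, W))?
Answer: 7352/53923 ≈ 0.13634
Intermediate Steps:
g(u, m) = 5 (g(u, m) = 2 + 3 = 5)
r(v, W) = -3
L(R) = 5 - R
1/(-4893/7352 + L(r(-10, -6))) = 1/(-4893/7352 + (5 - 1*(-3))) = 1/(-4893*1/7352 + (5 + 3)) = 1/(-4893/7352 + 8) = 1/(53923/7352) = 7352/53923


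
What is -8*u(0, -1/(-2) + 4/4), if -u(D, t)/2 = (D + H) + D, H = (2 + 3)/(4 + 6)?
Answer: 8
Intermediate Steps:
H = 1/2 (H = 5/10 = 5*(1/10) = 1/2 ≈ 0.50000)
u(D, t) = -1 - 4*D (u(D, t) = -2*((D + 1/2) + D) = -2*((1/2 + D) + D) = -2*(1/2 + 2*D) = -1 - 4*D)
-8*u(0, -1/(-2) + 4/4) = -8*(-1 - 4*0) = -8*(-1 + 0) = -8*(-1) = 8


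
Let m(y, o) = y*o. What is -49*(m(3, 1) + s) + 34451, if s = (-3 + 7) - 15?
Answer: 34843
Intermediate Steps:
m(y, o) = o*y
s = -11 (s = 4 - 15 = -11)
-49*(m(3, 1) + s) + 34451 = -49*(1*3 - 11) + 34451 = -49*(3 - 11) + 34451 = -49*(-8) + 34451 = 392 + 34451 = 34843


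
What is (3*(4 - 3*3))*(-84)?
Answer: 1260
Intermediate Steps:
(3*(4 - 3*3))*(-84) = (3*(4 - 9))*(-84) = (3*(-5))*(-84) = -15*(-84) = 1260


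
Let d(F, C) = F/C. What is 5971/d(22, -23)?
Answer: -137333/22 ≈ -6242.4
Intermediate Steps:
5971/d(22, -23) = 5971/((22/(-23))) = 5971/((22*(-1/23))) = 5971/(-22/23) = 5971*(-23/22) = -137333/22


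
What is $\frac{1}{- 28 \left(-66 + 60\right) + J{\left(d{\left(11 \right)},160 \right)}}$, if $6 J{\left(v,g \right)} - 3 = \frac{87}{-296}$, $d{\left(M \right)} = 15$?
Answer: $\frac{592}{99723} \approx 0.0059364$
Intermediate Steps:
$J{\left(v,g \right)} = \frac{267}{592}$ ($J{\left(v,g \right)} = \frac{1}{2} + \frac{87 \frac{1}{-296}}{6} = \frac{1}{2} + \frac{87 \left(- \frac{1}{296}\right)}{6} = \frac{1}{2} + \frac{1}{6} \left(- \frac{87}{296}\right) = \frac{1}{2} - \frac{29}{592} = \frac{267}{592}$)
$\frac{1}{- 28 \left(-66 + 60\right) + J{\left(d{\left(11 \right)},160 \right)}} = \frac{1}{- 28 \left(-66 + 60\right) + \frac{267}{592}} = \frac{1}{\left(-28\right) \left(-6\right) + \frac{267}{592}} = \frac{1}{168 + \frac{267}{592}} = \frac{1}{\frac{99723}{592}} = \frac{592}{99723}$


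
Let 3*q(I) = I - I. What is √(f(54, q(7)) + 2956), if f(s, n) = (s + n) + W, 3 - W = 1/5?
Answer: 2*√18830/5 ≈ 54.889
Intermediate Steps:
q(I) = 0 (q(I) = (I - I)/3 = (⅓)*0 = 0)
W = 14/5 (W = 3 - 1/5 = 3 - 1*⅕ = 3 - ⅕ = 14/5 ≈ 2.8000)
f(s, n) = 14/5 + n + s (f(s, n) = (s + n) + 14/5 = (n + s) + 14/5 = 14/5 + n + s)
√(f(54, q(7)) + 2956) = √((14/5 + 0 + 54) + 2956) = √(284/5 + 2956) = √(15064/5) = 2*√18830/5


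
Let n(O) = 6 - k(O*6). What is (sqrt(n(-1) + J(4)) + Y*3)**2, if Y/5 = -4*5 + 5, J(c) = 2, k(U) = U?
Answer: (225 - sqrt(14))**2 ≈ 48955.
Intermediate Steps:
Y = -75 (Y = 5*(-4*5 + 5) = 5*(-20 + 5) = 5*(-15) = -75)
n(O) = 6 - 6*O (n(O) = 6 - O*6 = 6 - 6*O)
(sqrt(n(-1) + J(4)) + Y*3)**2 = (sqrt((6 - 6*(-1)) + 2) - 75*3)**2 = (sqrt((6 + 6) + 2) - 225)**2 = (sqrt(12 + 2) - 225)**2 = (sqrt(14) - 225)**2 = (-225 + sqrt(14))**2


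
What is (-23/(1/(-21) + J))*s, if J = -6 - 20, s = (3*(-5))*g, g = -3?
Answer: 21735/547 ≈ 39.735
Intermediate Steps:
s = 45 (s = (3*(-5))*(-3) = -15*(-3) = 45)
J = -26
(-23/(1/(-21) + J))*s = (-23/(1/(-21) - 26))*45 = (-23/(-1/21 - 26))*45 = (-23/(-547/21))*45 = -21/547*(-23)*45 = (483/547)*45 = 21735/547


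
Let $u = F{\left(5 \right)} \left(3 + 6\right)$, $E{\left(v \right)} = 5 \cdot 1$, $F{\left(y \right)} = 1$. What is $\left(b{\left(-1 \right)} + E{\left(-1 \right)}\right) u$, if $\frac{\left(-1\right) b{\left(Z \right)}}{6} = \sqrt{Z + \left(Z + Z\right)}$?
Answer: $45 - 54 i \sqrt{3} \approx 45.0 - 93.531 i$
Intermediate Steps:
$E{\left(v \right)} = 5$
$b{\left(Z \right)} = - 6 \sqrt{3} \sqrt{Z}$ ($b{\left(Z \right)} = - 6 \sqrt{Z + \left(Z + Z\right)} = - 6 \sqrt{Z + 2 Z} = - 6 \sqrt{3 Z} = - 6 \sqrt{3} \sqrt{Z}$)
$u = 9$ ($u = 1 \left(3 + 6\right) = 1 \cdot 9 = 9$)
$\left(b{\left(-1 \right)} + E{\left(-1 \right)}\right) u = \left(- 6 \sqrt{3} \sqrt{-1} + 5\right) 9 = \left(- 6 \sqrt{3} i + 5\right) 9 = \left(- 6 i \sqrt{3} + 5\right) 9 = \left(5 - 6 i \sqrt{3}\right) 9 = 45 - 54 i \sqrt{3}$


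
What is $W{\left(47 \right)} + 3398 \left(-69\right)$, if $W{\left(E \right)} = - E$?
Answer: $-234509$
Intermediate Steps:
$W{\left(47 \right)} + 3398 \left(-69\right) = \left(-1\right) 47 + 3398 \left(-69\right) = -47 - 234462 = -234509$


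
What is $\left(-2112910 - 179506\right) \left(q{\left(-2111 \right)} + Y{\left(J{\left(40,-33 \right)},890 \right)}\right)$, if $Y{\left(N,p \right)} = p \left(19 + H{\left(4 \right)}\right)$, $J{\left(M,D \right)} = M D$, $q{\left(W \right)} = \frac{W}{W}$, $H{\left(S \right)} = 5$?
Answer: $-48968298176$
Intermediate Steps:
$q{\left(W \right)} = 1$
$J{\left(M,D \right)} = D M$
$Y{\left(N,p \right)} = 24 p$ ($Y{\left(N,p \right)} = p \left(19 + 5\right) = p 24 = 24 p$)
$\left(-2112910 - 179506\right) \left(q{\left(-2111 \right)} + Y{\left(J{\left(40,-33 \right)},890 \right)}\right) = \left(-2112910 - 179506\right) \left(1 + 24 \cdot 890\right) = - 2292416 \left(1 + 21360\right) = \left(-2292416\right) 21361 = -48968298176$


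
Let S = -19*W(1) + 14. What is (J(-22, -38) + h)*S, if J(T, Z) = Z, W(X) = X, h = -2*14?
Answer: 330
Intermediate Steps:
h = -28
S = -5 (S = -19*1 + 14 = -19 + 14 = -5)
(J(-22, -38) + h)*S = (-38 - 28)*(-5) = -66*(-5) = 330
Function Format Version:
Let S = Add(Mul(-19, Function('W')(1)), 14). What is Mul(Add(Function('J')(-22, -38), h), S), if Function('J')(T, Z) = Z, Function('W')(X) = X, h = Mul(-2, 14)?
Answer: 330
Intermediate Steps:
h = -28
S = -5 (S = Add(Mul(-19, 1), 14) = Add(-19, 14) = -5)
Mul(Add(Function('J')(-22, -38), h), S) = Mul(Add(-38, -28), -5) = Mul(-66, -5) = 330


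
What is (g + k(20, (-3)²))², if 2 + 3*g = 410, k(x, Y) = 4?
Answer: 19600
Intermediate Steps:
g = 136 (g = -⅔ + (⅓)*410 = -⅔ + 410/3 = 136)
(g + k(20, (-3)²))² = (136 + 4)² = 140² = 19600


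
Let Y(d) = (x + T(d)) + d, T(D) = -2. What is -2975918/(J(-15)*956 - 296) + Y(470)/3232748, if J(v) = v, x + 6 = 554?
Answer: 1202550979105/5914312466 ≈ 203.33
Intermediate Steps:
x = 548 (x = -6 + 554 = 548)
Y(d) = 546 + d (Y(d) = (548 - 2) + d = 546 + d)
-2975918/(J(-15)*956 - 296) + Y(470)/3232748 = -2975918/(-15*956 - 296) + (546 + 470)/3232748 = -2975918/(-14340 - 296) + 1016*(1/3232748) = -2975918/(-14636) + 254/808187 = -2975918*(-1/14636) + 254/808187 = 1487959/7318 + 254/808187 = 1202550979105/5914312466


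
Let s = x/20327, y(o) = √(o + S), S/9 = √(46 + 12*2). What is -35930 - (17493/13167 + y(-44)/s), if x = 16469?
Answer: -22528943/627 - 20327*√(-44 + 9*√70)/16469 ≈ -35938.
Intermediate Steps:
S = 9*√70 (S = 9*√(46 + 12*2) = 9*√(46 + 24) = 9*√70 ≈ 75.299)
y(o) = √(o + 9*√70)
s = 16469/20327 ≈ 0.81020
-35930 - (17493/13167 + y(-44)/s) = -35930 - (17493/13167 + √(-44 + 9*√70)/(16469/20327)) = -35930 - (17493*(1/13167) + √(-44 + 9*√70)*(20327/16469)) = -35930 - (833/627 + 20327*√(-44 + 9*√70)/16469) = -35930 + (-833/627 - 20327*√(-44 + 9*√70)/16469) = -22528943/627 - 20327*√(-44 + 9*√70)/16469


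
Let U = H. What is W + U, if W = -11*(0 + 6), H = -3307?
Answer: -3373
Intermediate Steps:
W = -66 (W = -11*6 = -66)
U = -3307
W + U = -66 - 3307 = -3373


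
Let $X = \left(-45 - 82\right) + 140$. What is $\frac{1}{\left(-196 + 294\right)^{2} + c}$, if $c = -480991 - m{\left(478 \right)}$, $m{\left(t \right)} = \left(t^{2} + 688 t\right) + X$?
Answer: $- \frac{1}{1028748} \approx -9.7206 \cdot 10^{-7}$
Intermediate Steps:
$X = 13$ ($X = -127 + 140 = 13$)
$m{\left(t \right)} = 13 + t^{2} + 688 t$ ($m{\left(t \right)} = \left(t^{2} + 688 t\right) + 13 = 13 + t^{2} + 688 t$)
$c = -1038352$ ($c = -480991 - \left(13 + 478^{2} + 688 \cdot 478\right) = -480991 - \left(13 + 228484 + 328864\right) = -480991 - 557361 = -1038352$)
$\frac{1}{\left(-196 + 294\right)^{2} + c} = \frac{1}{\left(-196 + 294\right)^{2} - 1038352} = \frac{1}{98^{2} - 1038352} = \frac{1}{9604 - 1038352} = \frac{1}{-1028748} = - \frac{1}{1028748}$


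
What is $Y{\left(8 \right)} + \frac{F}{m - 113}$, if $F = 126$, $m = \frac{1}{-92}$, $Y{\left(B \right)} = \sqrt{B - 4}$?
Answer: $\frac{9202}{10397} \approx 0.88506$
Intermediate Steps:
$Y{\left(B \right)} = \sqrt{-4 + B}$
$m = - \frac{1}{92} \approx -0.01087$
$Y{\left(8 \right)} + \frac{F}{m - 113} = \sqrt{-4 + 8} + \frac{1}{- \frac{1}{92} - 113} \cdot 126 = \sqrt{4} + \frac{1}{- \frac{10397}{92}} \cdot 126 = 2 - \frac{11592}{10397} = \frac{9202}{10397}$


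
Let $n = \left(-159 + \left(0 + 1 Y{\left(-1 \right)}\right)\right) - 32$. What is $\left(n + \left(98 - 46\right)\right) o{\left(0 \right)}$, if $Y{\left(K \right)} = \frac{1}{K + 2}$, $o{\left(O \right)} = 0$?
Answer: $0$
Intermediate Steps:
$Y{\left(K \right)} = \frac{1}{2 + K}$
$n = -190$ ($n = \left(-159 + \left(0 + 1 \frac{1}{2 - 1}\right)\right) - 32 = \left(-159 + \left(0 + 1 \cdot 1^{-1}\right)\right) - 32 = \left(-159 + \left(0 + 1 \cdot 1\right)\right) - 32 = \left(-159 + \left(0 + 1\right)\right) - 32 = \left(-159 + 1\right) - 32 = -158 - 32 = -190$)
$\left(n + \left(98 - 46\right)\right) o{\left(0 \right)} = \left(-190 + \left(98 - 46\right)\right) 0 = \left(-190 + 52\right) 0 = \left(-138\right) 0 = 0$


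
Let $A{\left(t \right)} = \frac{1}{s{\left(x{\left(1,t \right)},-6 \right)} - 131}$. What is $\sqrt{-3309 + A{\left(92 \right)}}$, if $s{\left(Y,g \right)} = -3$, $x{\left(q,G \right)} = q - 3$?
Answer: $\frac{i \sqrt{59416538}}{134} \approx 57.524 i$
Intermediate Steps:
$x{\left(q,G \right)} = -3 + q$
$A{\left(t \right)} = - \frac{1}{134}$ ($A{\left(t \right)} = \frac{1}{-3 - 131} = \frac{1}{-134} = - \frac{1}{134}$)
$\sqrt{-3309 + A{\left(92 \right)}} = \sqrt{-3309 - \frac{1}{134}} = \sqrt{- \frac{443407}{134}} = \frac{i \sqrt{59416538}}{134}$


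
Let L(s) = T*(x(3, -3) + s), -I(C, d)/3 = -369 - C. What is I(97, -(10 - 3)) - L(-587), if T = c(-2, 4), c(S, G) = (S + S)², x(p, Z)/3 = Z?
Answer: 10934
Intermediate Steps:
x(p, Z) = 3*Z
I(C, d) = 1107 + 3*C (I(C, d) = -3*(-369 - C) = 1107 + 3*C)
c(S, G) = 4*S² (c(S, G) = (2*S)² = 4*S²)
T = 16 (T = 4*(-2)² = 4*4 = 16)
L(s) = -144 + 16*s (L(s) = 16*(3*(-3) + s) = 16*(-9 + s) = -144 + 16*s)
I(97, -(10 - 3)) - L(-587) = (1107 + 3*97) - (-144 + 16*(-587)) = (1107 + 291) - (-144 - 9392) = 1398 - 1*(-9536) = 1398 + 9536 = 10934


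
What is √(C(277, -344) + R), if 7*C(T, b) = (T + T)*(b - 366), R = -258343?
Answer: I*√15412187/7 ≈ 560.83*I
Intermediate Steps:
C(T, b) = 2*T*(-366 + b)/7 (C(T, b) = ((T + T)*(b - 366))/7 = ((2*T)*(-366 + b))/7 = (2*T*(-366 + b))/7 = 2*T*(-366 + b)/7)
√(C(277, -344) + R) = √((2/7)*277*(-366 - 344) - 258343) = √((2/7)*277*(-710) - 258343) = √(-393340/7 - 258343) = √(-2201741/7) = I*√15412187/7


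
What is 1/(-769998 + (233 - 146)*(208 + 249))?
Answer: -1/730239 ≈ -1.3694e-6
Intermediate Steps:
1/(-769998 + (233 - 146)*(208 + 249)) = 1/(-769998 + 87*457) = 1/(-769998 + 39759) = 1/(-730239) = -1/730239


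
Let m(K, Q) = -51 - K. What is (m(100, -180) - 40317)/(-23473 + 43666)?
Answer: -40468/20193 ≈ -2.0041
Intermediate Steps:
(m(100, -180) - 40317)/(-23473 + 43666) = ((-51 - 1*100) - 40317)/(-23473 + 43666) = ((-51 - 100) - 40317)/20193 = (-151 - 40317)*(1/20193) = -40468*1/20193 = -40468/20193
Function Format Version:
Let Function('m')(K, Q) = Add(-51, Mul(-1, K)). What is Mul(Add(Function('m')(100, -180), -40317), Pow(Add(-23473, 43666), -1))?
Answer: Rational(-40468, 20193) ≈ -2.0041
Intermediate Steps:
Mul(Add(Function('m')(100, -180), -40317), Pow(Add(-23473, 43666), -1)) = Mul(Add(Add(-51, Mul(-1, 100)), -40317), Pow(Add(-23473, 43666), -1)) = Mul(Add(Add(-51, -100), -40317), Pow(20193, -1)) = Mul(Add(-151, -40317), Rational(1, 20193)) = Mul(-40468, Rational(1, 20193)) = Rational(-40468, 20193)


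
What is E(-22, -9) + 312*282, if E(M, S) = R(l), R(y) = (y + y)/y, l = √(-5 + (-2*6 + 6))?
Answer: 87986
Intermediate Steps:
l = I*√11 (l = √(-5 + (-12 + 6)) = √(-5 - 6) = √(-11) = I*√11 ≈ 3.3166*I)
R(y) = 2 (R(y) = (2*y)/y = 2)
E(M, S) = 2
E(-22, -9) + 312*282 = 2 + 312*282 = 2 + 87984 = 87986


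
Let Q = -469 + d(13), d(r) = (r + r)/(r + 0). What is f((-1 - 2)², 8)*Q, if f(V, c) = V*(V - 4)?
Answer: -21015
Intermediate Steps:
d(r) = 2 (d(r) = (2*r)/r = 2)
f(V, c) = V*(-4 + V)
Q = -467 (Q = -469 + 2 = -467)
f((-1 - 2)², 8)*Q = ((-1 - 2)²*(-4 + (-1 - 2)²))*(-467) = ((-3)²*(-4 + (-3)²))*(-467) = (9*(-4 + 9))*(-467) = (9*5)*(-467) = 45*(-467) = -21015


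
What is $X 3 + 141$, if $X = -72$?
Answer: $-75$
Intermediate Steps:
$X 3 + 141 = \left(-72\right) 3 + 141 = -216 + 141 = -75$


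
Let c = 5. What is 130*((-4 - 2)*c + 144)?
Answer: 14820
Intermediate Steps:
130*((-4 - 2)*c + 144) = 130*((-4 - 2)*5 + 144) = 130*(-6*5 + 144) = 130*(-30 + 144) = 130*114 = 14820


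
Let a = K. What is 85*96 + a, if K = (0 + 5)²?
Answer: 8185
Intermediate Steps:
K = 25 (K = 5² = 25)
a = 25
85*96 + a = 85*96 + 25 = 8160 + 25 = 8185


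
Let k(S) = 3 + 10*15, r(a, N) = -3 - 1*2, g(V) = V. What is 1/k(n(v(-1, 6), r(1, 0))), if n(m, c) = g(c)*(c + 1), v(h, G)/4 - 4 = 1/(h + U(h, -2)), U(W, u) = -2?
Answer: 1/153 ≈ 0.0065359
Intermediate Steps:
r(a, N) = -5 (r(a, N) = -3 - 2 = -5)
v(h, G) = 16 + 4/(-2 + h) (v(h, G) = 16 + 4/(h - 2) = 16 + 4/(-2 + h))
n(m, c) = c*(1 + c) (n(m, c) = c*(c + 1) = c*(1 + c))
k(S) = 153 (k(S) = 3 + 150 = 153)
1/k(n(v(-1, 6), r(1, 0))) = 1/153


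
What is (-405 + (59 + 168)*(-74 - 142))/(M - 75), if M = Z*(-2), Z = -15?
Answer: 5493/5 ≈ 1098.6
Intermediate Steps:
M = 30 (M = -15*(-2) = 30)
(-405 + (59 + 168)*(-74 - 142))/(M - 75) = (-405 + (59 + 168)*(-74 - 142))/(30 - 75) = (-405 + 227*(-216))/(-45) = (-405 - 49032)*(-1/45) = -49437*(-1/45) = 5493/5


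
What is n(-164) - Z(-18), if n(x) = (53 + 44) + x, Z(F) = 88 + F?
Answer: -137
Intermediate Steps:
n(x) = 97 + x
n(-164) - Z(-18) = (97 - 164) - (88 - 18) = -67 - 1*70 = -67 - 70 = -137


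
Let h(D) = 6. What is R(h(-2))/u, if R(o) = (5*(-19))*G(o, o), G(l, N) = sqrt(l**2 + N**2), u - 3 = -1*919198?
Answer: 114*sqrt(2)/183839 ≈ 0.00087697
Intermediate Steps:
u = -919195 (u = 3 - 1*919198 = 3 - 919198 = -919195)
G(l, N) = sqrt(N**2 + l**2)
R(o) = -95*sqrt(2)*sqrt(o**2) (R(o) = (5*(-19))*sqrt(o**2 + o**2) = -95*sqrt(2)*sqrt(o**2))
R(h(-2))/u = -95*sqrt(2)*sqrt(6**2)/(-919195) = -95*sqrt(2)*sqrt(36)*(-1/919195) = -95*sqrt(2)*6*(-1/919195) = -570*sqrt(2)*(-1/919195) = 114*sqrt(2)/183839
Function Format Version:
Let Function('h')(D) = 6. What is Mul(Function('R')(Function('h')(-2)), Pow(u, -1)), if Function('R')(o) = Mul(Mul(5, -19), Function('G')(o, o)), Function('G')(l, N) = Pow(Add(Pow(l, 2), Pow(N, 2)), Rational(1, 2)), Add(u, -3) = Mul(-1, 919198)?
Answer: Mul(Rational(114, 183839), Pow(2, Rational(1, 2))) ≈ 0.00087697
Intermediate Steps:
u = -919195 (u = Add(3, Mul(-1, 919198)) = Add(3, -919198) = -919195)
Function('G')(l, N) = Pow(Add(Pow(N, 2), Pow(l, 2)), Rational(1, 2))
Function('R')(o) = Mul(-95, Pow(2, Rational(1, 2)), Pow(Pow(o, 2), Rational(1, 2))) (Function('R')(o) = Mul(Mul(5, -19), Pow(Add(Pow(o, 2), Pow(o, 2)), Rational(1, 2))) = Mul(-95, Pow(Mul(2, Pow(o, 2)), Rational(1, 2))) = Mul(-95, Mul(Pow(2, Rational(1, 2)), Pow(Pow(o, 2), Rational(1, 2)))) = Mul(-95, Pow(2, Rational(1, 2)), Pow(Pow(o, 2), Rational(1, 2))))
Mul(Function('R')(Function('h')(-2)), Pow(u, -1)) = Mul(Mul(-95, Pow(2, Rational(1, 2)), Pow(Pow(6, 2), Rational(1, 2))), Pow(-919195, -1)) = Mul(Mul(-95, Pow(2, Rational(1, 2)), Pow(36, Rational(1, 2))), Rational(-1, 919195)) = Mul(Mul(-95, Pow(2, Rational(1, 2)), 6), Rational(-1, 919195)) = Mul(Mul(-570, Pow(2, Rational(1, 2))), Rational(-1, 919195)) = Mul(Rational(114, 183839), Pow(2, Rational(1, 2)))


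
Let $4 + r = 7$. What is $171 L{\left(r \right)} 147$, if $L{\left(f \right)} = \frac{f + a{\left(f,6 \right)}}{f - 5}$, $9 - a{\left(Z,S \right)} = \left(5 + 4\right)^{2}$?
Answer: $\frac{1734453}{2} \approx 8.6723 \cdot 10^{5}$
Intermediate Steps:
$a{\left(Z,S \right)} = -72$ ($a{\left(Z,S \right)} = 9 - \left(5 + 4\right)^{2} = 9 - 9^{2} = 9 - 81 = -72$)
$r = 3$ ($r = -4 + 7 = 3$)
$L{\left(f \right)} = \frac{-72 + f}{-5 + f}$ ($L{\left(f \right)} = \frac{f - 72}{f - 5} = \frac{-72 + f}{-5 + f}$)
$171 L{\left(r \right)} 147 = 171 \frac{-72 + 3}{-5 + 3} \cdot 147 = 171 \frac{1}{-2} \left(-69\right) 147 = 171 \left(\left(- \frac{1}{2}\right) \left(-69\right)\right) 147 = 171 \cdot \frac{69}{2} \cdot 147 = \frac{11799}{2} \cdot 147 = \frac{1734453}{2}$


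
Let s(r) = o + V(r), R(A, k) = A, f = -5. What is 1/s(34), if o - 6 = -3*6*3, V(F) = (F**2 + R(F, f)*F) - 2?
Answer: 1/2262 ≈ 0.00044209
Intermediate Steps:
V(F) = -2 + 2*F**2 (V(F) = (F**2 + F*F) - 2 = (F**2 + F**2) - 2 = 2*F**2 - 2 = -2 + 2*F**2)
o = -48 (o = 6 - 3*6*3 = 6 - 18*3 = 6 - 54 = -48)
s(r) = -50 + 2*r**2 (s(r) = -48 + (-2 + 2*r**2) = -50 + 2*r**2)
1/s(34) = 1/(-50 + 2*34**2) = 1/(-50 + 2*1156) = 1/(-50 + 2312) = 1/2262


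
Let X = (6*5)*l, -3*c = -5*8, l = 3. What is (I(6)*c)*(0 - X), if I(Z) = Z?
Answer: -7200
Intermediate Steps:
c = 40/3 (c = -(-5)*8/3 = -⅓*(-40) = 40/3 ≈ 13.333)
X = 90 (X = (6*5)*3 = 30*3 = 90)
(I(6)*c)*(0 - X) = (6*(40/3))*(0 - 1*90) = 80*(0 - 90) = 80*(-90) = -7200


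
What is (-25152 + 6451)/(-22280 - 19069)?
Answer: 18701/41349 ≈ 0.45227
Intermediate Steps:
(-25152 + 6451)/(-22280 - 19069) = -18701/(-41349) = -18701*(-1/41349) = 18701/41349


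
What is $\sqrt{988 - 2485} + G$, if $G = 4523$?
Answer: $4523 + i \sqrt{1497} \approx 4523.0 + 38.691 i$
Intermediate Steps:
$\sqrt{988 - 2485} + G = \sqrt{988 - 2485} + 4523 = \sqrt{-1497} + 4523 = i \sqrt{1497} + 4523 = 4523 + i \sqrt{1497}$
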